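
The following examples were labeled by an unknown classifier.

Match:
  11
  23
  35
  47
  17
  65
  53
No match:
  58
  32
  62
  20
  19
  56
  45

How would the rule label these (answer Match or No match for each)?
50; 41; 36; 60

One predicate separates the groups cleanly: ≡ 5 (mod 6).
50: No match (50 mod 6 = 2). 41: Match (41 mod 6 = 5). 36: No match (36 mod 6 = 0). 60: No match (60 mod 6 = 0).

No match, Match, No match, No match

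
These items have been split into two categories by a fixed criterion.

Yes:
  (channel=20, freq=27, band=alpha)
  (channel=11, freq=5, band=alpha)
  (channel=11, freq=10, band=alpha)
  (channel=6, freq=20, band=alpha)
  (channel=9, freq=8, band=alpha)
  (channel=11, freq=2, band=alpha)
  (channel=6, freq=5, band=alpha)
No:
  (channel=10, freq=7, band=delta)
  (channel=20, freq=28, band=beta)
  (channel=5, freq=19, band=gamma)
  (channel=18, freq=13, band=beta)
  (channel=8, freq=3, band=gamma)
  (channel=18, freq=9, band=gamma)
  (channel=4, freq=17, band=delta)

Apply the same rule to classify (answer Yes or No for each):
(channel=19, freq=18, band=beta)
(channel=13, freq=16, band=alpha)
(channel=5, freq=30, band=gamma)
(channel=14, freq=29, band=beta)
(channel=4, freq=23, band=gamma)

No, Yes, No, No, No

Looking at the examples, the only property every 'Yes' case has and every 'No' case lacks is: band is alpha.
(channel=19, freq=18, band=beta): band is beta, doesn't match → No. (channel=13, freq=16, band=alpha): band is alpha, meets the rule → Yes. (channel=5, freq=30, band=gamma): band is gamma, doesn't match → No. (channel=14, freq=29, band=beta): band is beta, doesn't match → No. (channel=4, freq=23, band=gamma): band is gamma, doesn't match → No.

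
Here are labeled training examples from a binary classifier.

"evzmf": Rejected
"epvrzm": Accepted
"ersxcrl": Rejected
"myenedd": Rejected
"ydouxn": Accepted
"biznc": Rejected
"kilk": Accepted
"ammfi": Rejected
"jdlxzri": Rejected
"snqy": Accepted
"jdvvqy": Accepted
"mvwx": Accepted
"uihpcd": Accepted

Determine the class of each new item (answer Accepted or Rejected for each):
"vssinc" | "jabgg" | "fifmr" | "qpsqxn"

Accepted, Rejected, Rejected, Accepted

The simplest hypothesis consistent with all the labels is: even length.
"vssinc": length 6 — checks out, so Accepted. "jabgg": length 5 — does not satisfy this, so Rejected. "fifmr": length 5 — does not satisfy this, so Rejected. "qpsqxn": length 6 — checks out, so Accepted.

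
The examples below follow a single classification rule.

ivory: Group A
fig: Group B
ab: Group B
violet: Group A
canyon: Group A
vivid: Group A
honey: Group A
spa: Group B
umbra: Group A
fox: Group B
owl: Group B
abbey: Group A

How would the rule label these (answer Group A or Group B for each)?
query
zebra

'Group A' ⟺ length ≥ 5.
query: length 5 — satisfies this, so Group A.
zebra: length 5 — satisfies this, so Group A.

Group A, Group A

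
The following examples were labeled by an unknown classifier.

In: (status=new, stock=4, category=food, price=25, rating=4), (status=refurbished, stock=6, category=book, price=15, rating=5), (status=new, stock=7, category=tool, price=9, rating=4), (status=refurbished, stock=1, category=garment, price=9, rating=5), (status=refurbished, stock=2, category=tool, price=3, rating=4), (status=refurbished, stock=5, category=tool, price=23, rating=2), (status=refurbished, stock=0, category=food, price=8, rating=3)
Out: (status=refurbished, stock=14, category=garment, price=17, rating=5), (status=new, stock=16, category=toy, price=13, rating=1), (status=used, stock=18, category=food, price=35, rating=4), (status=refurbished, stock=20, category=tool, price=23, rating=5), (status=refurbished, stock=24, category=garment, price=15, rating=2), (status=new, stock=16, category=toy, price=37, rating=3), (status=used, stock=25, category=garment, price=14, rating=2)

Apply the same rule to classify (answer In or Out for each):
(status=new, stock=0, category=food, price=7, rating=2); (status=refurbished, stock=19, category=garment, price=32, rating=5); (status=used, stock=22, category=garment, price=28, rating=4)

The common property of the 'In' items is: stock ≤ 7. No 'Out' item has it.
(status=new, stock=0, category=food, price=7, rating=2): stock = 0 — has this property, so In.
(status=refurbished, stock=19, category=garment, price=32, rating=5): stock = 19 — does not fit, so Out.
(status=used, stock=22, category=garment, price=28, rating=4): stock = 22 — does not fit, so Out.

In, Out, Out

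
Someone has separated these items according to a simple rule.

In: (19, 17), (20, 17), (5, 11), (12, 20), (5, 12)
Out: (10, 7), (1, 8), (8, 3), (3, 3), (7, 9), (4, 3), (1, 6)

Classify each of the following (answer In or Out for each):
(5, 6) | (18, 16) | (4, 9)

The common property of the 'In' items is: second ≥ 10. No 'Out' item has it.
(5, 6): second 6 — fails the rule, so Out.
(18, 16): second 16 — checks out, so In.
(4, 9): second 9 — fails the rule, so Out.

Out, In, Out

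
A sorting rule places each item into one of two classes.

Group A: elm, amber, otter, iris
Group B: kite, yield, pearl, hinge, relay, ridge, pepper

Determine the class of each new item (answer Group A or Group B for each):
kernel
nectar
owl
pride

Comparing the two groups points to one rule — starts with a vowel.
kernel: Group B (starts with 'k'). nectar: Group B (starts with 'n'). owl: Group A (starts with 'o'). pride: Group B (starts with 'p').

Group B, Group B, Group A, Group B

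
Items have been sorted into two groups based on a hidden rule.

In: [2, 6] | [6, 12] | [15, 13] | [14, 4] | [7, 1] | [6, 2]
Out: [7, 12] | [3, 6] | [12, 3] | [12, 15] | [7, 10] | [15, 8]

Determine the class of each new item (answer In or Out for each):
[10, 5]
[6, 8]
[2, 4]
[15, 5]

Out, In, In, In

Every 'In' example satisfies: sum is even. None of the 'Out' examples do.
[10, 5] — 10+5 = 15, hence Out. [6, 8] — 6+8 = 14, hence In. [2, 4] — 2+4 = 6, hence In. [15, 5] — 15+5 = 20, hence In.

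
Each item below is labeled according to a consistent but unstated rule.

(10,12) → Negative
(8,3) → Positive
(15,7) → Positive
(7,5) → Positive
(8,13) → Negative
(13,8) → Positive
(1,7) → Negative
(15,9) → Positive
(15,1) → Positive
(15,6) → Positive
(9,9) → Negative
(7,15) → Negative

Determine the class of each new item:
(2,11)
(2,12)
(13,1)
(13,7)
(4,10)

Negative, Negative, Positive, Positive, Negative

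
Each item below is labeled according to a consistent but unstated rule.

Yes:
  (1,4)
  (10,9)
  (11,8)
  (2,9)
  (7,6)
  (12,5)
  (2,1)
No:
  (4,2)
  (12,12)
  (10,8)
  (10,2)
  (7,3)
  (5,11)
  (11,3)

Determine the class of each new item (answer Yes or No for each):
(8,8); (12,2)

No, No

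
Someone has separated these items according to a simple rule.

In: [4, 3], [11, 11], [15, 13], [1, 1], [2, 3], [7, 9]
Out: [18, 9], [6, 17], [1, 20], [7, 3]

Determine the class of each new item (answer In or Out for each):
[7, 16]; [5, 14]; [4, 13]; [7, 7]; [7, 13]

Out, Out, Out, In, Out

Every 'In' example satisfies: |first − second| ≤ 2. None of the 'Out' examples do.
[7, 16]: Out (|7−16| = 9).
[5, 14]: Out (|5−14| = 9).
[4, 13]: Out (|4−13| = 9).
[7, 7]: In (|7−7| = 0).
[7, 13]: Out (|7−13| = 6).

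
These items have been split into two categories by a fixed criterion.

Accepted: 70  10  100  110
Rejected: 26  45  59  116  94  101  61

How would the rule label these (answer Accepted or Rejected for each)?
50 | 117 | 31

Accepted, Rejected, Rejected

The pattern is that an item is 'Accepted' exactly when: multiple of 10.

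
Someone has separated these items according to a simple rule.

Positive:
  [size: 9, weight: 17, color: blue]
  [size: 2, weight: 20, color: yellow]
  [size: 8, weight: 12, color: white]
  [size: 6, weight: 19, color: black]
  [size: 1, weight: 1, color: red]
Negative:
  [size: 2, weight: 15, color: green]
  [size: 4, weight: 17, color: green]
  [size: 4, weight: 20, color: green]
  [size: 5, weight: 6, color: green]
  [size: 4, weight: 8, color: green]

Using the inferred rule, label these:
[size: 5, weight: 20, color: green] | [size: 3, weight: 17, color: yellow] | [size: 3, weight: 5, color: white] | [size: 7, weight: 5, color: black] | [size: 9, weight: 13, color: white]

The classifier is using: color is not green.

Negative, Positive, Positive, Positive, Positive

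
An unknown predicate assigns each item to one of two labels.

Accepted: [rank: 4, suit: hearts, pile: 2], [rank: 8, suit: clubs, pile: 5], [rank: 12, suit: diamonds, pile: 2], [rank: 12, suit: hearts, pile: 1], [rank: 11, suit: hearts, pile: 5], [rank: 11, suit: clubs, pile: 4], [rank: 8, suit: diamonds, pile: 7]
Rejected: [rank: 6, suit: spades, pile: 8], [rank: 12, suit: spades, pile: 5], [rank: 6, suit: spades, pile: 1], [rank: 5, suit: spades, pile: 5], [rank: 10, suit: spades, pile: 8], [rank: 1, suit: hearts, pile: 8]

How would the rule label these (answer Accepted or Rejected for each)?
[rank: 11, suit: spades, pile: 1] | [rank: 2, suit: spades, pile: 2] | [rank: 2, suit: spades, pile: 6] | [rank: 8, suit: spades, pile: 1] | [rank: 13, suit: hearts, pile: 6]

Rejected, Rejected, Rejected, Rejected, Accepted

The pattern is that an item is 'Accepted' exactly when: suit is not spades AND pile ≤ 7.
Rejected: [rank: 11, suit: spades, pile: 1], since suit is spades, pile = 1.
Rejected: [rank: 2, suit: spades, pile: 2], since suit is spades, pile = 2.
Rejected: [rank: 2, suit: spades, pile: 6], since suit is spades, pile = 6.
Rejected: [rank: 8, suit: spades, pile: 1], since suit is spades, pile = 1.
Accepted: [rank: 13, suit: hearts, pile: 6], since suit is hearts, pile = 6.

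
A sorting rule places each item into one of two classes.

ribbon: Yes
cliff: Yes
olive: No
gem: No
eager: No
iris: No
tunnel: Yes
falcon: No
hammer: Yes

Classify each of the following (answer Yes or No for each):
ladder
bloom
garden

Yes, Yes, No

The distinguishing property — has a double letter — holds for all the 'Yes' cases and none of the 'No' cases.
ladder — 'dd' doubled, hence Yes. bloom — 'oo' doubled, hence Yes. garden — no doubled letter, hence No.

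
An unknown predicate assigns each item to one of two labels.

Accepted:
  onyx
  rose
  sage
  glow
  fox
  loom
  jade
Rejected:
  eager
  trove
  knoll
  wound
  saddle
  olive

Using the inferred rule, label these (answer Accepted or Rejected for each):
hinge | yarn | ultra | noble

The pattern is that an item is 'Accepted' exactly when: length ≤ 4.
hinge → length 5 → Rejected.
yarn → length 4 → Accepted.
ultra → length 5 → Rejected.
noble → length 5 → Rejected.

Rejected, Accepted, Rejected, Rejected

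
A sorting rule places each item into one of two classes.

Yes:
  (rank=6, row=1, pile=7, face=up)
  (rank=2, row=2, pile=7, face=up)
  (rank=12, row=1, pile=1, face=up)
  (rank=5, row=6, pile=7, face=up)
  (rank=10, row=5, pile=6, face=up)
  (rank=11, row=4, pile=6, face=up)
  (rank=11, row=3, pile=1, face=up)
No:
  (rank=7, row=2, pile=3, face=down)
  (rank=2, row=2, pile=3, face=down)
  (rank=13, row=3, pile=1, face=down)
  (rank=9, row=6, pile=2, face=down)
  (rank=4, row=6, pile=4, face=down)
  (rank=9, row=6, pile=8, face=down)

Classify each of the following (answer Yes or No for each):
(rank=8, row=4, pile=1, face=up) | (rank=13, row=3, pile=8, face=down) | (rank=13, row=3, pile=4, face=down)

One predicate separates the groups cleanly: face is up.

Yes, No, No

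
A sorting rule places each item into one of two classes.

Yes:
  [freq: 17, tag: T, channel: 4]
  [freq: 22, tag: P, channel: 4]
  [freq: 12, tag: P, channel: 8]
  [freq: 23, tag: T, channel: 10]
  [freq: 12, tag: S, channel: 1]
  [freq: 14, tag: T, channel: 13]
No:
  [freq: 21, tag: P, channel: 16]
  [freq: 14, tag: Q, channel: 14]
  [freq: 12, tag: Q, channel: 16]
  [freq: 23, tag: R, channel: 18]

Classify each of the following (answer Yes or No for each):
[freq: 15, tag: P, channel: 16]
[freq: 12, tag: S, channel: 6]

No, Yes

The pattern is that an item is 'Yes' exactly when: channel ≤ 13.
[freq: 15, tag: P, channel: 16]: No (channel = 16). [freq: 12, tag: S, channel: 6]: Yes (channel = 6).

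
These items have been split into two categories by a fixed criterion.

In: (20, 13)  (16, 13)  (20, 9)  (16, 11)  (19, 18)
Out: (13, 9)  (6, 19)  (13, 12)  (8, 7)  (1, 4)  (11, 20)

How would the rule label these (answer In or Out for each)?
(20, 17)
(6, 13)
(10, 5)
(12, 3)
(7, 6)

In, Out, Out, Out, Out

The pattern is that an item is 'In' exactly when: first ≥ 16.
(20, 17): first 20, meets the rule → In.
(6, 13): first 6, fails the rule → Out.
(10, 5): first 10, fails the rule → Out.
(12, 3): first 12, fails the rule → Out.
(7, 6): first 7, fails the rule → Out.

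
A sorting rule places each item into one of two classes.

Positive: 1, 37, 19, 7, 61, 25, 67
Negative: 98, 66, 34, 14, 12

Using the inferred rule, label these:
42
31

The pattern is that an item is 'Positive' exactly when: odd.
42 — 42 is even, hence Negative.
31 — 31 is odd, hence Positive.

Negative, Positive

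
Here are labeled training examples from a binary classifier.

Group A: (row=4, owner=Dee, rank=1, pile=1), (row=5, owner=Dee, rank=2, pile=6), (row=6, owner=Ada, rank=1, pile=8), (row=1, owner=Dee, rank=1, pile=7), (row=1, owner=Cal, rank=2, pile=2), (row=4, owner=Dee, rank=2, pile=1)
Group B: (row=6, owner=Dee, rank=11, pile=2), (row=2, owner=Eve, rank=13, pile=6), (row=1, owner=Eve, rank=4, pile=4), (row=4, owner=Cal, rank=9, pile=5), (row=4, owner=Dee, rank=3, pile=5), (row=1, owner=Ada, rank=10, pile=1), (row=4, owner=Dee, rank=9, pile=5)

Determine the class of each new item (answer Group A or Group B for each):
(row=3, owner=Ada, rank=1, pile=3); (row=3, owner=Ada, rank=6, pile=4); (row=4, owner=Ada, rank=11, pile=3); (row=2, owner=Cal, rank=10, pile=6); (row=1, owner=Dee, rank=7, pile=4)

One predicate separates the groups cleanly: rank ≤ 2.
(row=3, owner=Ada, rank=1, pile=3) → rank = 1 → Group A. (row=3, owner=Ada, rank=6, pile=4) → rank = 6 → Group B. (row=4, owner=Ada, rank=11, pile=3) → rank = 11 → Group B. (row=2, owner=Cal, rank=10, pile=6) → rank = 10 → Group B. (row=1, owner=Dee, rank=7, pile=4) → rank = 7 → Group B.

Group A, Group B, Group B, Group B, Group B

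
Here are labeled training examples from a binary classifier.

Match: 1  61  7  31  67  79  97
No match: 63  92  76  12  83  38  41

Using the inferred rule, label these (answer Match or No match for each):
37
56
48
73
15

Match, No match, No match, Match, No match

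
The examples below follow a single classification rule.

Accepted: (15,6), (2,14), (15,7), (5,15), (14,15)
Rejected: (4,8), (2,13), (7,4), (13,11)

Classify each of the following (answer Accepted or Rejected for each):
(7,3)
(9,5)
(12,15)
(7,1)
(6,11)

The rule appears to be: max ≥ 14.
(7,3) → max 7 → Rejected.
(9,5) → max 9 → Rejected.
(12,15) → max 15 → Accepted.
(7,1) → max 7 → Rejected.
(6,11) → max 11 → Rejected.

Rejected, Rejected, Accepted, Rejected, Rejected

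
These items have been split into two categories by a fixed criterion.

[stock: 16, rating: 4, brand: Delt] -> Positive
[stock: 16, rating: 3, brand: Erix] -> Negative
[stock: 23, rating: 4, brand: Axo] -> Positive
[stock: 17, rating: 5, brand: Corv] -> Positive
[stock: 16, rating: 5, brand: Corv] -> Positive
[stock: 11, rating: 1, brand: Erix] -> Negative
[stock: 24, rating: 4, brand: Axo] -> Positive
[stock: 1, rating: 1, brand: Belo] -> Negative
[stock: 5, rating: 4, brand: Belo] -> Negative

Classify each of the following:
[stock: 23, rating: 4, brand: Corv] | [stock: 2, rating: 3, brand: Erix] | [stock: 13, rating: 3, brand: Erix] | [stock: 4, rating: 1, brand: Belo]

Rule: stock ≥ 11 AND rating ≥ 4. This holds for each 'Positive' example and fails for each 'Negative' one.
[stock: 23, rating: 4, brand: Corv] — stock = 23, rating = 4, hence Positive. [stock: 2, rating: 3, brand: Erix] — stock = 2, rating = 3, hence Negative. [stock: 13, rating: 3, brand: Erix] — stock = 13, rating = 3, hence Negative. [stock: 4, rating: 1, brand: Belo] — stock = 4, rating = 1, hence Negative.

Positive, Negative, Negative, Negative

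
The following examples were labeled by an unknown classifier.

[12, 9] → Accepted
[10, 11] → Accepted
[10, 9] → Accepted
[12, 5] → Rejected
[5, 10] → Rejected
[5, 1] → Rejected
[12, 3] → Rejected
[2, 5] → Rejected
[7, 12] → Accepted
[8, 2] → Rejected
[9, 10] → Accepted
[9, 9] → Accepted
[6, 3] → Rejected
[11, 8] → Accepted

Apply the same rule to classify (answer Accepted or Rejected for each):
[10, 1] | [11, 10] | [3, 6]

Rejected, Accepted, Rejected

The pattern is that an item is 'Accepted' exactly when: sum ≥ 18.
[10, 1]: Rejected (10+1 = 11). [11, 10]: Accepted (11+10 = 21). [3, 6]: Rejected (3+6 = 9).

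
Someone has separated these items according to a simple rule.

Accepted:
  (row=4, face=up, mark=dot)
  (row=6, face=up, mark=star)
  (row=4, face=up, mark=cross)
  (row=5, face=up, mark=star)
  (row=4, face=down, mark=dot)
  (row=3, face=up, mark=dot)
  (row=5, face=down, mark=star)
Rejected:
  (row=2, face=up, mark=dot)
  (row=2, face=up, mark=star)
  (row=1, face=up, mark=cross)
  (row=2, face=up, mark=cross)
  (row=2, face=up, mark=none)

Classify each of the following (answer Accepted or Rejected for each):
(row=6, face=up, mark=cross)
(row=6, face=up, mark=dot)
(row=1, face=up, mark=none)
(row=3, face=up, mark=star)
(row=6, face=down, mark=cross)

One predicate separates the groups cleanly: row ≥ 3.
(row=6, face=up, mark=cross): Accepted (row = 6). (row=6, face=up, mark=dot): Accepted (row = 6). (row=1, face=up, mark=none): Rejected (row = 1). (row=3, face=up, mark=star): Accepted (row = 3). (row=6, face=down, mark=cross): Accepted (row = 6).

Accepted, Accepted, Rejected, Accepted, Accepted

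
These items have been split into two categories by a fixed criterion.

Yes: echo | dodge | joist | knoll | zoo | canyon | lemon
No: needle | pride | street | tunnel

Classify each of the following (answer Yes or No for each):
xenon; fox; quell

Yes, Yes, No

The common property of the 'Yes' items is: contains 'o'. No 'No' item has it.
xenon — has 'o', hence Yes. fox — has 'o', hence Yes. quell — no 'o', hence No.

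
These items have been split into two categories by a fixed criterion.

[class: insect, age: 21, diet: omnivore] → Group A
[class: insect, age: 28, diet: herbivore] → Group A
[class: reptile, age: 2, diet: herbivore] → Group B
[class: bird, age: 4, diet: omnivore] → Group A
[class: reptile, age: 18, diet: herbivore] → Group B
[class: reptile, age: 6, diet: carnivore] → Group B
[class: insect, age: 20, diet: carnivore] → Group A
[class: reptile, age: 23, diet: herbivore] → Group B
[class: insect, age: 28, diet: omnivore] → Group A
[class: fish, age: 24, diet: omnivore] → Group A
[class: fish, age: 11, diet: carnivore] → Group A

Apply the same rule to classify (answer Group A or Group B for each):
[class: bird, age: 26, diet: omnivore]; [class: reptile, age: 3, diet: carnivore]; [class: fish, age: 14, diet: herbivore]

Group A, Group B, Group A

Checking candidate rules against both groups, what survives is: class is not reptile.
[class: bird, age: 26, diet: omnivore]: class is bird — matches, so Group A. [class: reptile, age: 3, diet: carnivore]: class is reptile — does not satisfy this, so Group B. [class: fish, age: 14, diet: herbivore]: class is fish — matches, so Group A.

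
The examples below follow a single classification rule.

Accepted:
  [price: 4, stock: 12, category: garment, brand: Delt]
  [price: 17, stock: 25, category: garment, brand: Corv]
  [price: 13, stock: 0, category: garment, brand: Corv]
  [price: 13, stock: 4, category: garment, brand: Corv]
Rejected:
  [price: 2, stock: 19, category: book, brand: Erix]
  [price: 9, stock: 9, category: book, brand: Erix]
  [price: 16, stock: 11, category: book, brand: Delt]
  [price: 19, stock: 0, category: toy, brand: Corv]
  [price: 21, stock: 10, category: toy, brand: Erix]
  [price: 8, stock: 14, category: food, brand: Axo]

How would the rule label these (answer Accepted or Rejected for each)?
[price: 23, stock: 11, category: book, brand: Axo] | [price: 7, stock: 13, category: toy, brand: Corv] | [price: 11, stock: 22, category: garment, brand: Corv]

Checking candidate rules against both groups, what survives is: category is garment.
[price: 23, stock: 11, category: book, brand: Axo] — category is book, hence Rejected. [price: 7, stock: 13, category: toy, brand: Corv] — category is toy, hence Rejected. [price: 11, stock: 22, category: garment, brand: Corv] — category is garment, hence Accepted.

Rejected, Rejected, Accepted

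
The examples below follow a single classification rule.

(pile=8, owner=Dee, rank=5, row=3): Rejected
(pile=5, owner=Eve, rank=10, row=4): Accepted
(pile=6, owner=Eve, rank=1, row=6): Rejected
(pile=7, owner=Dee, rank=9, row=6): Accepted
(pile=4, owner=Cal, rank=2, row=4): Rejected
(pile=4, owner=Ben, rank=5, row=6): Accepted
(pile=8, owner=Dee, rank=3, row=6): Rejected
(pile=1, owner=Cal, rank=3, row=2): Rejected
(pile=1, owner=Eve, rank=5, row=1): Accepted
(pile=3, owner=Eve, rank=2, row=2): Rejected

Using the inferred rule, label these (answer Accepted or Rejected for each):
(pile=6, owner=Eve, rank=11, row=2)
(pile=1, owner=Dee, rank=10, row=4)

'Accepted' ⟺ rank ≥ 5 AND pile ≤ 7.

Accepted, Accepted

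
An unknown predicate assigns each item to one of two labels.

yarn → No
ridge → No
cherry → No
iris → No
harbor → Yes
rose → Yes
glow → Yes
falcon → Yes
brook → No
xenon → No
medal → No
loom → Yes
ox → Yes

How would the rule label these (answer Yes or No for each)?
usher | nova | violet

'Yes' ⟺ even length AND contains 'o'.

No, Yes, Yes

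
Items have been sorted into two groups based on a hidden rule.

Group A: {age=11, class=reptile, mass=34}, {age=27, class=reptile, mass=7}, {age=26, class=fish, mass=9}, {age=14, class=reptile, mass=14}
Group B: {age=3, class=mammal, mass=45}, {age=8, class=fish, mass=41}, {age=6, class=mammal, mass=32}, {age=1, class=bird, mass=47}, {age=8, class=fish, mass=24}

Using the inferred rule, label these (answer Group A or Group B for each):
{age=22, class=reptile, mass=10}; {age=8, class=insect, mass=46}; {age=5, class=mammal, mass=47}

All 'Group A' examples share one property — age ≥ 11 — and every 'Group B' example lacks it.

Group A, Group B, Group B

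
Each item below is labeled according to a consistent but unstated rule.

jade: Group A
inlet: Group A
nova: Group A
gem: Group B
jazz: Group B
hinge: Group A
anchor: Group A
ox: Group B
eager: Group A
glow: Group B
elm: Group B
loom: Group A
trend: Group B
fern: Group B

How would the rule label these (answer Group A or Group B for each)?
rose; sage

Group A, Group A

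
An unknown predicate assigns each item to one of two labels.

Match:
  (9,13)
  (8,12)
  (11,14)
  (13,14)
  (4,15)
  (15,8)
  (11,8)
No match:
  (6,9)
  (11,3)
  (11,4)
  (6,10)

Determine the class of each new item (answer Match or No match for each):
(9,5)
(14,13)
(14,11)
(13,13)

No match, Match, Match, Match

All 'Match' examples share one property — sum ≥ 19 — and every 'No match' example lacks it.
(9,5) — 9+5 = 14, hence No match. (14,13) — 14+13 = 27, hence Match. (14,11) — 14+11 = 25, hence Match. (13,13) — 13+13 = 26, hence Match.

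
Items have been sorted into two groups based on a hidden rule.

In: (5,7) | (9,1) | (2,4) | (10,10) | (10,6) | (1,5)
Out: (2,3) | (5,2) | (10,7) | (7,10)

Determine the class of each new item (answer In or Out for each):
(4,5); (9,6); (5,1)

Out, Out, In

Checking candidate rules against both groups, what survives is: sum is even.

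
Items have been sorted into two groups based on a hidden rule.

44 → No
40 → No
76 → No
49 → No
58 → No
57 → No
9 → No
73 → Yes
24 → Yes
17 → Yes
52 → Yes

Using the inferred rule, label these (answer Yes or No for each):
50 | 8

No, No

One predicate separates the groups cleanly: ≡ 3 (mod 7).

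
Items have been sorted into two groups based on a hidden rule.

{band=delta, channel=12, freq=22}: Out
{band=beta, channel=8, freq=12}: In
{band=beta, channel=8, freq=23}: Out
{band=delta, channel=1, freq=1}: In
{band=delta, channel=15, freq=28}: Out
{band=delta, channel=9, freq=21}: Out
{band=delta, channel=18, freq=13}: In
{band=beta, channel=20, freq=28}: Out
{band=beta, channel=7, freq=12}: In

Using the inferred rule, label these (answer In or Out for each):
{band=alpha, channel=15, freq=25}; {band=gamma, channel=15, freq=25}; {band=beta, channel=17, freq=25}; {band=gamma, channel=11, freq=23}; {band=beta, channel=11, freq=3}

The distinguishing property — freq ≤ 13 — holds for all the 'In' cases and none of the 'Out' cases.
{band=alpha, channel=15, freq=25}: freq = 25 — lacks this property, so Out. {band=gamma, channel=15, freq=25}: freq = 25 — lacks this property, so Out. {band=beta, channel=17, freq=25}: freq = 25 — lacks this property, so Out. {band=gamma, channel=11, freq=23}: freq = 23 — lacks this property, so Out. {band=beta, channel=11, freq=3}: freq = 3 — passes, so In.

Out, Out, Out, Out, In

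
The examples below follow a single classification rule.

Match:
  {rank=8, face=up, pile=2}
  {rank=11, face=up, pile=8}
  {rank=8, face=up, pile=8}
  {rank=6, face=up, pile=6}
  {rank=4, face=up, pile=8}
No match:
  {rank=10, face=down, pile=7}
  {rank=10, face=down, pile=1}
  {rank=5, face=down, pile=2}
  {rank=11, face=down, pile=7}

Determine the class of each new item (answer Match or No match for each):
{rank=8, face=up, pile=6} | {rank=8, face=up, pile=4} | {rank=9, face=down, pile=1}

Match, Match, No match

Rule: face is up. This holds for each 'Match' example and fails for each 'No match' one.
{rank=8, face=up, pile=6}: face is up — satisfies this, so Match.
{rank=8, face=up, pile=4}: face is up — satisfies this, so Match.
{rank=9, face=down, pile=1}: face is down — does not fit, so No match.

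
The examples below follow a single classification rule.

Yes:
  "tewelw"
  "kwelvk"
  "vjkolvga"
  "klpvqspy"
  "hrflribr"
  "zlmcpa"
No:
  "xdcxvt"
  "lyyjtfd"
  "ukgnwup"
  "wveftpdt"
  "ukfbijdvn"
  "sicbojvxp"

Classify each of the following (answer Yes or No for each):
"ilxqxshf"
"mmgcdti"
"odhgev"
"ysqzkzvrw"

The distinguishing property — even length AND contains 'l' — holds for all the 'Yes' cases and none of the 'No' cases.

Yes, No, No, No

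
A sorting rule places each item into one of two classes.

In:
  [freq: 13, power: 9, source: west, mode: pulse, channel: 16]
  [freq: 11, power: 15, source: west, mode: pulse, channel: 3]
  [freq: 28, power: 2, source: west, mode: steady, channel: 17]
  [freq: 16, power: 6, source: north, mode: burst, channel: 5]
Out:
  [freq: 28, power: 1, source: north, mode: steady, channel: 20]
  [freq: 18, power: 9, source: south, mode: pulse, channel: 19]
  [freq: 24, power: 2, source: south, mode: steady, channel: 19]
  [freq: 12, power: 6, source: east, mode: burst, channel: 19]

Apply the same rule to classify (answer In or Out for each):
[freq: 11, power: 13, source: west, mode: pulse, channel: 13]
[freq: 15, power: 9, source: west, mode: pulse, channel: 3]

Rule: channel ≤ 17. This holds for each 'In' example and fails for each 'Out' one.
[freq: 11, power: 13, source: west, mode: pulse, channel: 13] → channel = 13 → In. [freq: 15, power: 9, source: west, mode: pulse, channel: 3] → channel = 3 → In.

In, In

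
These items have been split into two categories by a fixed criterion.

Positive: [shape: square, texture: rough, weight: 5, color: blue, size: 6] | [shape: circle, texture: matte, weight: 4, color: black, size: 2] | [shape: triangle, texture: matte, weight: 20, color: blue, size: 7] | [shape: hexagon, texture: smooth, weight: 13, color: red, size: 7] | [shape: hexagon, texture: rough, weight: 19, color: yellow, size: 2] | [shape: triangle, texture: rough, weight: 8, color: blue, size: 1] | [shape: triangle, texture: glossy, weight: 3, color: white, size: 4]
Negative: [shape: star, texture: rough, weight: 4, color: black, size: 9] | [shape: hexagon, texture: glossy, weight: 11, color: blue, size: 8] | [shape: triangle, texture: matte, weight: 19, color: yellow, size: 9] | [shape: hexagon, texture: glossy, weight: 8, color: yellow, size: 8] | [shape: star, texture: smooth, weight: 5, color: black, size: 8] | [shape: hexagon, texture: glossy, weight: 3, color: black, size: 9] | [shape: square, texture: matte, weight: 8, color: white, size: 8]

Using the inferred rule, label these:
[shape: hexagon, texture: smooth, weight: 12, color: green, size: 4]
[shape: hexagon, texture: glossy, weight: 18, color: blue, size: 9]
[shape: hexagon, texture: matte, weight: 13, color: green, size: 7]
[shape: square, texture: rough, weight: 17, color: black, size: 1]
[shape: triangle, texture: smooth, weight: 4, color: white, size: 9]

Positive, Negative, Positive, Positive, Negative

One predicate separates the groups cleanly: size ≤ 7.
[shape: hexagon, texture: smooth, weight: 12, color: green, size: 4] — size = 4, hence Positive. [shape: hexagon, texture: glossy, weight: 18, color: blue, size: 9] — size = 9, hence Negative. [shape: hexagon, texture: matte, weight: 13, color: green, size: 7] — size = 7, hence Positive. [shape: square, texture: rough, weight: 17, color: black, size: 1] — size = 1, hence Positive. [shape: triangle, texture: smooth, weight: 4, color: white, size: 9] — size = 9, hence Negative.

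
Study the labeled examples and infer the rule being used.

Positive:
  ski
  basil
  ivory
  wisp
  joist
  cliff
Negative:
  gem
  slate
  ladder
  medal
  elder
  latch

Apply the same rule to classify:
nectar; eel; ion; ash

Negative, Negative, Positive, Negative

The rule appears to be: contains 'i'.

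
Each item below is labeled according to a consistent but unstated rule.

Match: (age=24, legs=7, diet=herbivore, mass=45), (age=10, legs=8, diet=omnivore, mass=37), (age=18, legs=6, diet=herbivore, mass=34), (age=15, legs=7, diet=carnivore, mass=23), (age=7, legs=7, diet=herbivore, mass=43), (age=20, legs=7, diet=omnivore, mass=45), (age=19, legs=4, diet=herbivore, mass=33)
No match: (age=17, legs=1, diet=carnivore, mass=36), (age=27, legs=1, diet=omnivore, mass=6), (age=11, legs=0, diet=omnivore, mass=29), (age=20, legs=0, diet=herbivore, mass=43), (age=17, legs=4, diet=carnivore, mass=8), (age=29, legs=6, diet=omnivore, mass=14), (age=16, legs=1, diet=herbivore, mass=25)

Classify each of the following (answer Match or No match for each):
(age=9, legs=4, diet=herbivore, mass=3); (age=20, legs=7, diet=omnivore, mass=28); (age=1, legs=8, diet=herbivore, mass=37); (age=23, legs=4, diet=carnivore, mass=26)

'Match' ⟺ mass ≥ 23 AND legs ≥ 4.

No match, Match, Match, Match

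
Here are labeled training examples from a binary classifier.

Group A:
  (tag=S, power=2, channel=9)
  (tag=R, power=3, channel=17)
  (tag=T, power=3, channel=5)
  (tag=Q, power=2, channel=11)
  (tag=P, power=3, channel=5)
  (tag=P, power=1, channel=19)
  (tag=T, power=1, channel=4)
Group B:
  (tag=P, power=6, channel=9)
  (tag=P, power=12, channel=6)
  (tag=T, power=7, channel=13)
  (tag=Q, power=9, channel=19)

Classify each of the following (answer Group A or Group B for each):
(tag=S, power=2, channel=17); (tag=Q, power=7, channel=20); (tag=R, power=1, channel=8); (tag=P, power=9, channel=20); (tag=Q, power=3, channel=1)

All 'Group A' examples share one property — power ≤ 3 — and every 'Group B' example lacks it.
(tag=S, power=2, channel=17): Group A (power = 2). (tag=Q, power=7, channel=20): Group B (power = 7). (tag=R, power=1, channel=8): Group A (power = 1). (tag=P, power=9, channel=20): Group B (power = 9). (tag=Q, power=3, channel=1): Group A (power = 3).

Group A, Group B, Group A, Group B, Group A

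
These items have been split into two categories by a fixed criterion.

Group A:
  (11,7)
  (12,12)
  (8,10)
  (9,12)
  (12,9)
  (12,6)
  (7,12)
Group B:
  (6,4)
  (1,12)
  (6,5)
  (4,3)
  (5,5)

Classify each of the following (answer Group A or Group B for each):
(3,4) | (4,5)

The common property of the 'Group A' items is: sum ≥ 18. No 'Group B' item has it.
(3,4): 3+4 = 7, lacks this property → Group B.
(4,5): 4+5 = 9, lacks this property → Group B.

Group B, Group B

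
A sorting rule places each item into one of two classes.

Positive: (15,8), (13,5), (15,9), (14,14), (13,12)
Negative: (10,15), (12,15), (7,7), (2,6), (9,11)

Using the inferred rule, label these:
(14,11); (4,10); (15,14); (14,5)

Positive, Negative, Positive, Positive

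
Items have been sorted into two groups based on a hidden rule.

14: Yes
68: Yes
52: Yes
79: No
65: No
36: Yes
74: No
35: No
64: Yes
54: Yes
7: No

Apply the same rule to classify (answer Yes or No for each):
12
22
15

Yes, Yes, No

Every 'Yes' example satisfies: even AND at most 68. None of the 'No' examples do.
12: Yes (12 is even, 12 ≤ 68). 22: Yes (22 is even, 22 ≤ 68). 15: No (15 is odd, 15 ≤ 68).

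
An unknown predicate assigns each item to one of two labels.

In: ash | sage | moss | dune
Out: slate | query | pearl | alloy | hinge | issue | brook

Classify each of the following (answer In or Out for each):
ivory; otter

The rule appears to be: length ≤ 4.
ivory: length 5, does not satisfy this → Out.
otter: length 5, does not satisfy this → Out.

Out, Out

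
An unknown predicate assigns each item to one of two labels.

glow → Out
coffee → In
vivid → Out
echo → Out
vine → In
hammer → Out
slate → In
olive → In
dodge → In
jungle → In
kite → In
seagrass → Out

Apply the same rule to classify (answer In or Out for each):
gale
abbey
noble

In, Out, In

A rule that fits every label: ends with 'e' — true of each 'In' example, false of each 'Out' one.
gale: ends with 'e' — qualifies, so In. abbey: ends with 'y' — does not pass, so Out. noble: ends with 'e' — qualifies, so In.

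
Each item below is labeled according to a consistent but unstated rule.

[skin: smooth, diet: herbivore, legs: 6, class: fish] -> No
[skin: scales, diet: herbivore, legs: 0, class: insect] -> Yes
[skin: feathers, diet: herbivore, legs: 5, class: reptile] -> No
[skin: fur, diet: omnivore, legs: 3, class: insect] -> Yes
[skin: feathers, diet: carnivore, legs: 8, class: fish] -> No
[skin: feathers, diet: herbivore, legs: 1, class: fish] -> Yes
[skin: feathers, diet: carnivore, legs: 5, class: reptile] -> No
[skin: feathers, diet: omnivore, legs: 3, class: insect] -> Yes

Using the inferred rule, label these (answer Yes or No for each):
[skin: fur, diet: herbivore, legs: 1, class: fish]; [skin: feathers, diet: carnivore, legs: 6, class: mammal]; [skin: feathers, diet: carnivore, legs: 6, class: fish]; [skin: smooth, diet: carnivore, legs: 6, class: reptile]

Rule: legs ≤ 3. This holds for each 'Yes' example and fails for each 'No' one.
Yes: [skin: fur, diet: herbivore, legs: 1, class: fish], since legs = 1. No: [skin: feathers, diet: carnivore, legs: 6, class: mammal], since legs = 6. No: [skin: feathers, diet: carnivore, legs: 6, class: fish], since legs = 6. No: [skin: smooth, diet: carnivore, legs: 6, class: reptile], since legs = 6.

Yes, No, No, No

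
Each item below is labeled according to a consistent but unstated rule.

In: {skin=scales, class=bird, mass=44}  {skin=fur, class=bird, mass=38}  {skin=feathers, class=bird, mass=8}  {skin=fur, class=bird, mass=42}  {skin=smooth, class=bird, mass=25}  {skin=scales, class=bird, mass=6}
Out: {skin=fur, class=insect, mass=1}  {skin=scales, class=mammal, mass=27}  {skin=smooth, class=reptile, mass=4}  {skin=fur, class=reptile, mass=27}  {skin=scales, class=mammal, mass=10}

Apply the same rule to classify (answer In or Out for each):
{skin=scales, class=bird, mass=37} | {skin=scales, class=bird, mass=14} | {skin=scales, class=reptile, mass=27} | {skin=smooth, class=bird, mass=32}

Every 'In' example satisfies: class is bird. None of the 'Out' examples do.
{skin=scales, class=bird, mass=37}: class is bird, qualifies → In.
{skin=scales, class=bird, mass=14}: class is bird, qualifies → In.
{skin=scales, class=reptile, mass=27}: class is reptile, fails the rule → Out.
{skin=smooth, class=bird, mass=32}: class is bird, qualifies → In.

In, In, Out, In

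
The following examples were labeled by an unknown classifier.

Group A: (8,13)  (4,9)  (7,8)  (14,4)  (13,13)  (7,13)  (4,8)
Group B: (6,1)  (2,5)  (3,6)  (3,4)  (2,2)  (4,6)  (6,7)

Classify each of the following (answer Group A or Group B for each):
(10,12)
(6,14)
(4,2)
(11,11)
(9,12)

A rule that fits every label: max ≥ 8 — true of each 'Group A' example, false of each 'Group B' one.
(10,12) — max 12, hence Group A. (6,14) — max 14, hence Group A. (4,2) — max 4, hence Group B. (11,11) — max 11, hence Group A. (9,12) — max 12, hence Group A.

Group A, Group A, Group B, Group A, Group A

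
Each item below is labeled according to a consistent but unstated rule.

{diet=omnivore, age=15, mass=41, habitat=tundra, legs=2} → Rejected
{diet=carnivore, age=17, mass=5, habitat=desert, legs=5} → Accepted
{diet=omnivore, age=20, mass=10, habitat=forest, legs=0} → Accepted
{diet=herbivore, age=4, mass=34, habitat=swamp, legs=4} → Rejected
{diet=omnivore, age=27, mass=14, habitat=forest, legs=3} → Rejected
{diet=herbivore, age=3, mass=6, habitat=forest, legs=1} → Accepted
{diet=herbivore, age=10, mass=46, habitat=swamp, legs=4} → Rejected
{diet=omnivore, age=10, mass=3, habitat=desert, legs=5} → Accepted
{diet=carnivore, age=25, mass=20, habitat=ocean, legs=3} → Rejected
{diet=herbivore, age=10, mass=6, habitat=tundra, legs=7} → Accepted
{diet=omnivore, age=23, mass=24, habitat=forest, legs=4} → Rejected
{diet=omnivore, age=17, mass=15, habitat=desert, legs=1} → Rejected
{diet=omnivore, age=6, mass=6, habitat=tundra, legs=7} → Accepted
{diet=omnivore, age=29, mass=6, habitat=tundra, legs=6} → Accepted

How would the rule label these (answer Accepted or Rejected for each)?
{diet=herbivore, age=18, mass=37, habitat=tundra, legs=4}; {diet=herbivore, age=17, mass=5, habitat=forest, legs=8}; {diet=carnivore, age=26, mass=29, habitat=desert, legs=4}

Rejected, Accepted, Rejected

The common property of the 'Accepted' items is: mass ≤ 10. No 'Rejected' item has it.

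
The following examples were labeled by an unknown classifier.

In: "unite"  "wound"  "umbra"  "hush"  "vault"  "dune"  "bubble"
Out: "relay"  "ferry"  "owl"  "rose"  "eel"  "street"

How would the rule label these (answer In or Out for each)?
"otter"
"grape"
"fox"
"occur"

Out, Out, Out, In

A rule that fits every label: contains 'u' — true of each 'In' example, false of each 'Out' one.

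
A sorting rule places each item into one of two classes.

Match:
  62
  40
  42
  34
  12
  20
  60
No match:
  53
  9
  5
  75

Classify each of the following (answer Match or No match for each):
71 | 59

A rule that fits every label: even — true of each 'Match' example, false of each 'No match' one.
71: 71 is odd, does not satisfy this → No match.
59: 59 is odd, does not satisfy this → No match.

No match, No match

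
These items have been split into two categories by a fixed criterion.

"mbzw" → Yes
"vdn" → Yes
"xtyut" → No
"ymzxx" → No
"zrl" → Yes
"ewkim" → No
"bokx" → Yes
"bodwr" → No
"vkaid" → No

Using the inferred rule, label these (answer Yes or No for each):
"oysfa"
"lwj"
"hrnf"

Rule: length ≤ 4. This holds for each 'Yes' example and fails for each 'No' one.
"oysfa": length 5 — fails the rule, so No.
"lwj": length 3 — meets the rule, so Yes.
"hrnf": length 4 — meets the rule, so Yes.

No, Yes, Yes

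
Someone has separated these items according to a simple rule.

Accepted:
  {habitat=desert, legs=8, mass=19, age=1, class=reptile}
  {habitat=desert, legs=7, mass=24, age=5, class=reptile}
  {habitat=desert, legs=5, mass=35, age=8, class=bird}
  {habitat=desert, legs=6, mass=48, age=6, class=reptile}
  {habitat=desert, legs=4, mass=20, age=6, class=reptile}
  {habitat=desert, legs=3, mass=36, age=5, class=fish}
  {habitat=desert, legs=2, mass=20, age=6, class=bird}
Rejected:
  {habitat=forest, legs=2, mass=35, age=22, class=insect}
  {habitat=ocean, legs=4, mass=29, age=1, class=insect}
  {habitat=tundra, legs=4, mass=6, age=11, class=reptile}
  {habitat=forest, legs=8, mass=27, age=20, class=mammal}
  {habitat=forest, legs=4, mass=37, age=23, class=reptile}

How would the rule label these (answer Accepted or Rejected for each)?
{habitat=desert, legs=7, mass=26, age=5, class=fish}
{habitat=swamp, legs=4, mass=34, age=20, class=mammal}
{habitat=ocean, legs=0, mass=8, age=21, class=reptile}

Accepted, Rejected, Rejected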